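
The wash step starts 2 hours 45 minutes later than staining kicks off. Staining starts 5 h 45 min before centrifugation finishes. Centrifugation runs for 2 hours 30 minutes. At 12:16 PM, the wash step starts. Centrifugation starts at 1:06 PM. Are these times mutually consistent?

No

Centrifugation ends at 1:06 PM + 150 min = 3:36 PM.
Staining starts at 3:36 PM − 345 min = 9:51 AM.
The wash step starts at 9:51 AM + 165 min = 12:36 PM.
But the wash step is also said to start at 12:16 PM — a 20-minute conflict.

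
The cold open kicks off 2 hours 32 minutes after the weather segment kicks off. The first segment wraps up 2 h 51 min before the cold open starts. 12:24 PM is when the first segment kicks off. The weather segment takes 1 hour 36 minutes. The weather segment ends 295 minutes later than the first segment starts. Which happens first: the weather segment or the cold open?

the weather segment

The weather segment ends at 12:24 PM + 295 min = 5:19 PM.
The weather segment starts at 5:19 PM − 96 min = 3:43 PM.
The cold open starts at 3:43 PM + 152 min = 6:15 PM.
The weather segment starts at 3:43 PM and the cold open starts at 6:15 PM, so the weather segment is first.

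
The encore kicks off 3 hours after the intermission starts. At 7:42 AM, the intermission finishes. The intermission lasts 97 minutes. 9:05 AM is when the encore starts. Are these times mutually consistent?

The intermission starts at 7:42 AM − 97 min = 6:05 AM.
The encore starts at 6:05 AM + 180 min = 9:05 AM.
That matches the stated 9:05 AM, so the schedule is consistent.

Yes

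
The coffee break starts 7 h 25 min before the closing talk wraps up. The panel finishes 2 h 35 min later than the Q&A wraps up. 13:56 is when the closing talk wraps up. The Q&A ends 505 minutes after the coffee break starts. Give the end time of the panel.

17:31

The coffee break starts at 13:56 − 445 min = 06:31.
The Q&A ends at 06:31 + 505 min = 14:56.
The panel ends at 14:56 + 155 min = 17:31.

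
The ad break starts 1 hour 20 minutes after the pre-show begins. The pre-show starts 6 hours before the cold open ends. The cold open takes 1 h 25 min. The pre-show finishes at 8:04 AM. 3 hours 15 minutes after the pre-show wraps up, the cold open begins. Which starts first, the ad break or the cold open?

the ad break

The cold open starts at 8:04 AM + 195 min = 11:19 AM.
The cold open ends at 11:19 AM + 85 min = 12:44 PM.
The pre-show starts at 12:44 PM − 360 min = 6:44 AM.
The ad break starts at 6:44 AM + 80 min = 8:04 AM.
The ad break starts at 8:04 AM and the cold open starts at 11:19 AM, so the ad break is first.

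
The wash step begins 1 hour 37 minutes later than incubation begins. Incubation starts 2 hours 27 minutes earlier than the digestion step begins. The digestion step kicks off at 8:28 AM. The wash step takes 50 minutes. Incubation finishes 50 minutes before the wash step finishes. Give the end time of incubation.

Incubation starts at 8:28 AM − 147 min = 6:01 AM.
The wash step starts at 6:01 AM + 97 min = 7:38 AM.
The wash step ends at 7:38 AM + 50 min = 8:28 AM.
Incubation ends at 8:28 AM − 50 min = 7:38 AM.

7:38 AM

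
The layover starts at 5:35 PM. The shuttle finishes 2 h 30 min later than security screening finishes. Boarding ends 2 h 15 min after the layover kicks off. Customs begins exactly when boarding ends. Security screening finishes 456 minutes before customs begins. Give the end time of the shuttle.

Boarding ends at 5:35 PM + 135 min = 7:50 PM.
So customs starts at 7:50 PM.
Security screening ends at 7:50 PM − 456 min = 12:14 PM.
The shuttle ends at 12:14 PM + 150 min = 2:44 PM.

2:44 PM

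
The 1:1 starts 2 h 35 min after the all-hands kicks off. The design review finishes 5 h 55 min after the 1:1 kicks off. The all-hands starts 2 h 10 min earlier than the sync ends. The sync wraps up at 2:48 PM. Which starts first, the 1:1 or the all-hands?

The all-hands starts at 2:48 PM − 130 min = 12:38 PM.
The 1:1 starts at 12:38 PM + 155 min = 3:13 PM.
The 1:1 starts at 3:13 PM and the all-hands starts at 12:38 PM, so the all-hands is first.

the all-hands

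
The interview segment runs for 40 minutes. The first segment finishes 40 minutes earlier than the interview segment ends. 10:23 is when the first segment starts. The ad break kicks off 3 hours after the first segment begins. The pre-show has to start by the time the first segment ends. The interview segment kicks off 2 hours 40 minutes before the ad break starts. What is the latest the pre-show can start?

10:43

The ad break starts at 10:23 + 180 min = 13:23.
The interview segment starts at 13:23 − 160 min = 10:43.
The interview segment ends at 10:43 + 40 min = 11:23.
The first segment ends at 11:23 − 40 min = 10:43.
The pre-show is bounded by the first segment, so the latest it can start is 10:43.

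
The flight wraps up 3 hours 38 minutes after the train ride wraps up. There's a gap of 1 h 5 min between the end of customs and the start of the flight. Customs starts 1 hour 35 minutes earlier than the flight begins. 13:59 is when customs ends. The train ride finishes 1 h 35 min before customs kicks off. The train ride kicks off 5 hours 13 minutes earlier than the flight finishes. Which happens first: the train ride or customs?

the train ride

The flight starts at 13:59 + 65 min = 15:04.
Customs starts at 15:04 − 95 min = 13:29.
The train ride ends at 13:29 − 95 min = 11:54.
The flight ends at 11:54 + 218 min = 15:32.
The train ride starts at 15:32 − 313 min = 10:19.
The train ride starts at 10:19 and customs starts at 13:29, so the train ride is first.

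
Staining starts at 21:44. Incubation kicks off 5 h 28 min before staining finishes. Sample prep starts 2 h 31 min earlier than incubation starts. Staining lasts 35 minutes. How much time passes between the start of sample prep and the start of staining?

Staining ends at 21:44 + 35 min = 22:19.
Incubation starts at 22:19 − 328 min = 16:51.
Sample prep starts at 16:51 − 151 min = 14:20.
From 14:20 to 21:44 is 7 hours 24 minutes.

7 hours 24 minutes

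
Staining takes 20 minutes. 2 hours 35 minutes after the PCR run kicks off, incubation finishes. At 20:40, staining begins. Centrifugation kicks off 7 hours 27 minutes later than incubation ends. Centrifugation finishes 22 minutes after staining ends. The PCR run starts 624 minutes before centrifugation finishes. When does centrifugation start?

21:00

Staining ends at 20:40 + 20 min = 21:00.
Centrifugation ends at 21:00 + 22 min = 21:22.
The PCR run starts at 21:22 − 624 min = 10:58.
Incubation ends at 10:58 + 155 min = 13:33.
Centrifugation starts at 13:33 + 447 min = 21:00.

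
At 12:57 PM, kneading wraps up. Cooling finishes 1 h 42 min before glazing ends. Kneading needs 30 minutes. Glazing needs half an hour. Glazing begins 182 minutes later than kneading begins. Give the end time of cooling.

Kneading starts at 12:57 PM − 30 min = 12:27 PM.
Glazing starts at 12:27 PM + 182 min = 3:29 PM.
Glazing ends at 3:29 PM + 30 min = 3:59 PM.
Cooling ends at 3:59 PM − 102 min = 2:17 PM.

2:17 PM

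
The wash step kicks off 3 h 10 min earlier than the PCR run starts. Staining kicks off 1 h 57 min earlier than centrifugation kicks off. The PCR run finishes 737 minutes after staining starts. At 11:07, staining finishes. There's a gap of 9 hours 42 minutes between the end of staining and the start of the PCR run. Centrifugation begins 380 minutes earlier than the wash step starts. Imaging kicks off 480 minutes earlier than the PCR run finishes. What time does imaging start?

The PCR run starts at 11:07 + 582 min = 20:49.
The wash step starts at 20:49 − 190 min = 17:39.
Centrifugation starts at 17:39 − 380 min = 11:19.
Staining starts at 11:19 − 117 min = 09:22.
The PCR run ends at 09:22 + 737 min = 21:39.
Imaging starts at 21:39 − 480 min = 13:39.

13:39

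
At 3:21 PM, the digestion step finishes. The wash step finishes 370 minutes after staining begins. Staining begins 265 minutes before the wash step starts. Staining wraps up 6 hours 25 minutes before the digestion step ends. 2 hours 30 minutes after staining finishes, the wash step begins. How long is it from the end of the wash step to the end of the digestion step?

Staining ends at 3:21 PM − 385 min = 8:56 AM.
The wash step starts at 8:56 AM + 150 min = 11:26 AM.
Staining starts at 11:26 AM − 265 min = 7:01 AM.
The wash step ends at 7:01 AM + 370 min = 1:11 PM.
From 1:11 PM to 3:21 PM is 2 h 10 min.

2 h 10 min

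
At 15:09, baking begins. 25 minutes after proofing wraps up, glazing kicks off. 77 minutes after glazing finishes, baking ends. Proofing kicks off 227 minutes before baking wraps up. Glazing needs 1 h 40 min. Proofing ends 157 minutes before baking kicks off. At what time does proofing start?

12:07

Proofing ends at 15:09 − 157 min = 12:32.
Glazing starts at 12:32 + 25 min = 12:57.
Glazing ends at 12:57 + 100 min = 14:37.
Baking ends at 14:37 + 77 min = 15:54.
Proofing starts at 15:54 − 227 min = 12:07.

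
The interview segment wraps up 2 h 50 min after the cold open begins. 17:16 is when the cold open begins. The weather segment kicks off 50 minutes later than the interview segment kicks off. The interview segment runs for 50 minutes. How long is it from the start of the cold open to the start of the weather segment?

2 hours 50 minutes

The interview segment ends at 17:16 + 170 min = 20:06.
The interview segment starts at 20:06 − 50 min = 19:16.
The weather segment starts at 19:16 + 50 min = 20:06.
From 17:16 to 20:06 is 2 hours 50 minutes.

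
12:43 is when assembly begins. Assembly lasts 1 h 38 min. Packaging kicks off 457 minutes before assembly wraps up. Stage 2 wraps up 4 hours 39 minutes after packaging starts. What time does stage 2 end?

Assembly ends at 12:43 + 98 min = 14:21.
Packaging starts at 14:21 − 457 min = 06:44.
Stage 2 ends at 06:44 + 279 min = 11:23.

11:23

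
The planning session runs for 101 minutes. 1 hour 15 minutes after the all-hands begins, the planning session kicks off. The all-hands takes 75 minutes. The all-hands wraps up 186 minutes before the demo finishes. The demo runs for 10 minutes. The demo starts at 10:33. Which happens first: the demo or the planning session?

The demo ends at 10:33 + 10 min = 10:43.
The all-hands ends at 10:43 − 186 min = 07:37.
The all-hands starts at 07:37 − 75 min = 06:22.
The planning session starts at 06:22 + 75 min = 07:37.
The demo starts at 10:33 and the planning session starts at 07:37, so the planning session is first.

the planning session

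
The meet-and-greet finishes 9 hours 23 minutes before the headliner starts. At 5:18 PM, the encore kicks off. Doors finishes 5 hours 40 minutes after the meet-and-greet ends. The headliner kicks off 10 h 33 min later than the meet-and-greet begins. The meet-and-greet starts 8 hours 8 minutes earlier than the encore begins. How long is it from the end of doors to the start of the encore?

78 minutes

The meet-and-greet starts at 5:18 PM − 488 min = 9:10 AM.
The headliner starts at 9:10 AM + 633 min = 7:43 PM.
The meet-and-greet ends at 7:43 PM − 563 min = 10:20 AM.
Doors ends at 10:20 AM + 340 min = 4:00 PM.
From 4:00 PM to 5:18 PM is 78 minutes.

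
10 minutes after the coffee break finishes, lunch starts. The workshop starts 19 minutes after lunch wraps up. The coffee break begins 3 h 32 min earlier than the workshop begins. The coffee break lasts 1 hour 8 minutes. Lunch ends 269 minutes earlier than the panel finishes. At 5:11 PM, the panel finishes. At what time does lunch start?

10:47 AM

Lunch ends at 5:11 PM − 269 min = 12:42 PM.
The workshop starts at 12:42 PM + 19 min = 1:01 PM.
The coffee break starts at 1:01 PM − 212 min = 9:29 AM.
The coffee break ends at 9:29 AM + 68 min = 10:37 AM.
Lunch starts at 10:37 AM + 10 min = 10:47 AM.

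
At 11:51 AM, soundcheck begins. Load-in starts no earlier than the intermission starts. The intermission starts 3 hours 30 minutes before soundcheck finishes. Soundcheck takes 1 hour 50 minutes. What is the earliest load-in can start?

10:11 AM

Soundcheck ends at 11:51 AM + 110 min = 1:41 PM.
The intermission starts at 1:41 PM − 210 min = 10:11 AM.
Load-in is bounded by the intermission, so the earliest it can start is 10:11 AM.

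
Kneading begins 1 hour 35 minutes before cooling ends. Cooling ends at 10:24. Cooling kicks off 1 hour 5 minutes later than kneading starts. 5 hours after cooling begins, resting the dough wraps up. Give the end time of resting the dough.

14:54

Kneading starts at 10:24 − 95 min = 08:49.
Cooling starts at 08:49 + 65 min = 09:54.
Resting the dough ends at 09:54 + 300 min = 14:54.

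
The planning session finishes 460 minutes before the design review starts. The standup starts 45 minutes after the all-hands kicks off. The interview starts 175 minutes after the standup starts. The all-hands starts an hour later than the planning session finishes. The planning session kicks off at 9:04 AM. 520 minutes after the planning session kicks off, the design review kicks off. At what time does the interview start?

The design review starts at 9:04 AM + 520 min = 5:44 PM.
The planning session ends at 5:44 PM − 460 min = 10:04 AM.
The all-hands starts at 10:04 AM + 60 min = 11:04 AM.
The standup starts at 11:04 AM + 45 min = 11:49 AM.
The interview starts at 11:49 AM + 175 min = 2:44 PM.

2:44 PM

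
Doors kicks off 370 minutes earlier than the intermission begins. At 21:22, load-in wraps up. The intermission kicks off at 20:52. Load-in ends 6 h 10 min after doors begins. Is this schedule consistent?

No

Doors starts at 20:52 − 370 min = 14:42.
Load-in ends at 14:42 + 370 min = 20:52.
But load-in is also said to end at 21:22 — a 30-minute conflict.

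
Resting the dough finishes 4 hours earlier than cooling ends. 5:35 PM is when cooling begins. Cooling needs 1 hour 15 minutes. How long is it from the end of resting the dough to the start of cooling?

2 h 45 min

Cooling ends at 5:35 PM + 75 min = 6:50 PM.
Resting the dough ends at 6:50 PM − 240 min = 2:50 PM.
From 2:50 PM to 5:35 PM is 2 h 45 min.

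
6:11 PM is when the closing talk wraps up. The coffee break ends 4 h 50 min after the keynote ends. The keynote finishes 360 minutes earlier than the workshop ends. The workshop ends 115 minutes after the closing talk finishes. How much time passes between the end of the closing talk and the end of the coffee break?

45 minutes

The workshop ends at 6:11 PM + 115 min = 8:06 PM.
The keynote ends at 8:06 PM − 360 min = 2:06 PM.
The coffee break ends at 2:06 PM + 290 min = 6:56 PM.
From 6:11 PM to 6:56 PM is 45 minutes.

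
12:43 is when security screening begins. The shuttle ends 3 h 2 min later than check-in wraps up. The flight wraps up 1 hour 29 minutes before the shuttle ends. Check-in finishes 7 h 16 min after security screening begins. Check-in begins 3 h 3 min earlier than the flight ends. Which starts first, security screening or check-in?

security screening

Check-in ends at 12:43 + 436 min = 19:59.
The shuttle ends at 19:59 + 182 min = 23:01.
The flight ends at 23:01 − 89 min = 21:32.
Check-in starts at 21:32 − 183 min = 18:29.
Security screening starts at 12:43 and check-in starts at 18:29, so security screening is first.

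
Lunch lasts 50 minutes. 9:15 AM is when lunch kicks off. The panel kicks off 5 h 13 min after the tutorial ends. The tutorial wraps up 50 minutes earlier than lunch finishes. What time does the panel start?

Lunch ends at 9:15 AM + 50 min = 10:05 AM.
The tutorial ends at 10:05 AM − 50 min = 9:15 AM.
The panel starts at 9:15 AM + 313 min = 2:28 PM.

2:28 PM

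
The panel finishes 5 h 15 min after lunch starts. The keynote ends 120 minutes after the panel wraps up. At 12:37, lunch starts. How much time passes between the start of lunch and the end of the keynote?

435 minutes

The panel ends at 12:37 + 315 min = 17:52.
The keynote ends at 17:52 + 120 min = 19:52.
From 12:37 to 19:52 is 435 minutes.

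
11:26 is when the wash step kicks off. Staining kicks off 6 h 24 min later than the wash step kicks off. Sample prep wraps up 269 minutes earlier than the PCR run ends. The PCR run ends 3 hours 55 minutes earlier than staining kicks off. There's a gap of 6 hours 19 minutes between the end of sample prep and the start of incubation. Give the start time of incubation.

Staining starts at 11:26 + 384 min = 17:50.
The PCR run ends at 17:50 − 235 min = 13:55.
Sample prep ends at 13:55 − 269 min = 09:26.
Incubation starts at 09:26 + 379 min = 15:45.

15:45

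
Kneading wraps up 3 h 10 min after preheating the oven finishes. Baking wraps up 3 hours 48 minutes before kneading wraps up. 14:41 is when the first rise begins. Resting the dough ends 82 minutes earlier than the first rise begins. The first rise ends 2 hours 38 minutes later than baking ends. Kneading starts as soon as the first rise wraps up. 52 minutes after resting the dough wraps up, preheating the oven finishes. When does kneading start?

16:11

Resting the dough ends at 14:41 − 82 min = 13:19.
Preheating the oven ends at 13:19 + 52 min = 14:11.
Kneading ends at 14:11 + 190 min = 17:21.
Baking ends at 17:21 − 228 min = 13:33.
The first rise ends at 13:33 + 158 min = 16:11.
So kneading starts at 16:11.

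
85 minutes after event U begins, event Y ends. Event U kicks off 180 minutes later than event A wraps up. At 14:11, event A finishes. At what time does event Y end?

18:36

Event U starts at 14:11 + 180 min = 17:11.
Event Y ends at 17:11 + 85 min = 18:36.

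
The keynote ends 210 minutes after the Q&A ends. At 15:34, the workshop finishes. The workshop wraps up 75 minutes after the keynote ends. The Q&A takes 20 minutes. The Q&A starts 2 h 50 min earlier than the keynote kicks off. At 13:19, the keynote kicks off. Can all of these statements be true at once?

Yes

The Q&A starts at 13:19 − 170 min = 10:29.
The Q&A ends at 10:29 + 20 min = 10:49.
The keynote ends at 10:49 + 210 min = 14:19.
The workshop ends at 14:19 + 75 min = 15:34.
That matches the stated 15:34, so the schedule is consistent.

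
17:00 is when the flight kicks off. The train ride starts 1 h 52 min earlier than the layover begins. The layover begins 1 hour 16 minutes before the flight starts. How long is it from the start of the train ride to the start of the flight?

The layover starts at 17:00 − 76 min = 15:44.
The train ride starts at 15:44 − 112 min = 13:52.
From 13:52 to 17:00 is 188 minutes.

188 minutes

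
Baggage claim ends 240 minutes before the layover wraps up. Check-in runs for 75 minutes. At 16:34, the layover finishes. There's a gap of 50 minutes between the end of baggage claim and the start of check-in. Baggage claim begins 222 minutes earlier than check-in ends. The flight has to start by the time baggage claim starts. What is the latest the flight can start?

10:57

Baggage claim ends at 16:34 − 240 min = 12:34.
Check-in starts at 12:34 + 50 min = 13:24.
Check-in ends at 13:24 + 75 min = 14:39.
Baggage claim starts at 14:39 − 222 min = 10:57.
The flight is bounded by baggage claim, so the latest it can start is 10:57.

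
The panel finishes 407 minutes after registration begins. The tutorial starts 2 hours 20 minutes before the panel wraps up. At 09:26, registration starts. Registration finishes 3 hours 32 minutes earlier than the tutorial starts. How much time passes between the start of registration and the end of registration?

55 minutes

The panel ends at 09:26 + 407 min = 16:13.
The tutorial starts at 16:13 − 140 min = 13:53.
Registration ends at 13:53 − 212 min = 10:21.
From 09:26 to 10:21 is 55 minutes.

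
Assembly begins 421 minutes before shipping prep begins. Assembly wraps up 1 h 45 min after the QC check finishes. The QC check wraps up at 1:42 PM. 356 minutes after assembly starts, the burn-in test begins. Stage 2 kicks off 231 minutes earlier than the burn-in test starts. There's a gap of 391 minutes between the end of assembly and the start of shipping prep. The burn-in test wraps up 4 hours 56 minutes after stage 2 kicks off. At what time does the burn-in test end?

Assembly ends at 1:42 PM + 105 min = 3:27 PM.
Shipping prep starts at 3:27 PM + 391 min = 9:58 PM.
Assembly starts at 9:58 PM − 421 min = 2:57 PM.
The burn-in test starts at 2:57 PM + 356 min = 8:53 PM.
Stage 2 starts at 8:53 PM − 231 min = 5:02 PM.
The burn-in test ends at 5:02 PM + 296 min = 9:58 PM.

9:58 PM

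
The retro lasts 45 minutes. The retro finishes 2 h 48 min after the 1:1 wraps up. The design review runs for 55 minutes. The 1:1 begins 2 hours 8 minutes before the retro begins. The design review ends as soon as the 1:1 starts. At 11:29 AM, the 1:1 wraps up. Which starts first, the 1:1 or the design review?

The retro ends at 11:29 AM + 168 min = 2:17 PM.
The retro starts at 2:17 PM − 45 min = 1:32 PM.
The 1:1 starts at 1:32 PM − 128 min = 11:24 AM.
So the design review ends at 11:24 AM.
The design review starts at 11:24 AM − 55 min = 10:29 AM.
The 1:1 starts at 11:24 AM and the design review starts at 10:29 AM, so the design review is first.

the design review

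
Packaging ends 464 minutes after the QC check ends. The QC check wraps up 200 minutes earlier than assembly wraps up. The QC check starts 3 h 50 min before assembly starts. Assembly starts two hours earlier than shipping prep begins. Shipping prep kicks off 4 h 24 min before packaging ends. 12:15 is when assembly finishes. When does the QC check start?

The QC check ends at 12:15 − 200 min = 08:55.
Packaging ends at 08:55 + 464 min = 16:39.
Shipping prep starts at 16:39 − 264 min = 12:15.
Assembly starts at 12:15 − 120 min = 10:15.
The QC check starts at 10:15 − 230 min = 06:25.

06:25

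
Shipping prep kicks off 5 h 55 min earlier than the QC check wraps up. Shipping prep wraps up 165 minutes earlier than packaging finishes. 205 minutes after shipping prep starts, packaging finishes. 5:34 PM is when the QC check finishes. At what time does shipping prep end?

12:19 PM

Shipping prep starts at 5:34 PM − 355 min = 11:39 AM.
Packaging ends at 11:39 AM + 205 min = 3:04 PM.
Shipping prep ends at 3:04 PM − 165 min = 12:19 PM.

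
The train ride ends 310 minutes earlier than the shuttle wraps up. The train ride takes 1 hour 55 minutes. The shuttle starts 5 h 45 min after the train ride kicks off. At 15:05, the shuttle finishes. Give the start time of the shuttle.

The train ride ends at 15:05 − 310 min = 09:55.
The train ride starts at 09:55 − 115 min = 08:00.
The shuttle starts at 08:00 + 345 min = 13:45.

13:45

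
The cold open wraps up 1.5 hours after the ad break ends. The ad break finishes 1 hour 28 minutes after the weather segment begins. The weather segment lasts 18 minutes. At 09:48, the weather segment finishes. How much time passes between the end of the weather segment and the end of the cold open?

2 hours 40 minutes

The weather segment starts at 09:48 − 18 min = 09:30.
The ad break ends at 09:30 + 88 min = 10:58.
The cold open ends at 10:58 + 90 min = 12:28.
From 09:48 to 12:28 is 2 hours 40 minutes.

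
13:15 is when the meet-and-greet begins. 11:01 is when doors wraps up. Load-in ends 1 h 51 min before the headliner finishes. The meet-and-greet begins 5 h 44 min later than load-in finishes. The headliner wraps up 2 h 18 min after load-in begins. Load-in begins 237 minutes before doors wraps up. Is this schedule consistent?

Load-in starts at 11:01 − 237 min = 07:04.
The headliner ends at 07:04 + 138 min = 09:22.
Load-in ends at 09:22 − 111 min = 07:31.
The meet-and-greet starts at 07:31 + 344 min = 13:15.
That matches the stated 13:15, so the schedule is consistent.

Yes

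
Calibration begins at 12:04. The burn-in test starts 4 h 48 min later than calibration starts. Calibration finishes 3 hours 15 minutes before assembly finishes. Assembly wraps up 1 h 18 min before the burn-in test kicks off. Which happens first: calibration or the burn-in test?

The burn-in test starts at 12:04 + 288 min = 16:52.
Calibration starts at 12:04 and the burn-in test starts at 16:52, so calibration is first.

calibration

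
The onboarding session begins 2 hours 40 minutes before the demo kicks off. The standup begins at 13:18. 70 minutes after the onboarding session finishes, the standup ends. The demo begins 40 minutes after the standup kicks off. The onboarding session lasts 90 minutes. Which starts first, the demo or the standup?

the standup

The demo starts at 13:18 + 40 min = 13:58.
The demo starts at 13:58 and the standup starts at 13:18, so the standup is first.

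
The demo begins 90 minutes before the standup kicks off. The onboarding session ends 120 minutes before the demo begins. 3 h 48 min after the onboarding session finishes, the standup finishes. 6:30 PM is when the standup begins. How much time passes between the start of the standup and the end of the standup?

The demo starts at 6:30 PM − 90 min = 5:00 PM.
The onboarding session ends at 5:00 PM − 120 min = 3:00 PM.
The standup ends at 3:00 PM + 228 min = 6:48 PM.
From 6:30 PM to 6:48 PM is 18 minutes.

18 minutes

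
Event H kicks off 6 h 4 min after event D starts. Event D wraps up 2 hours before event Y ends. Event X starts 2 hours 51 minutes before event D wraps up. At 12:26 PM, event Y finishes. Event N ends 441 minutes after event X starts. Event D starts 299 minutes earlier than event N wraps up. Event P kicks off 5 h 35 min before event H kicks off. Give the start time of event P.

10:26 AM

Event D ends at 12:26 PM − 120 min = 10:26 AM.
Event X starts at 10:26 AM − 171 min = 7:35 AM.
Event N ends at 7:35 AM + 441 min = 2:56 PM.
Event D starts at 2:56 PM − 299 min = 9:57 AM.
Event H starts at 9:57 AM + 364 min = 4:01 PM.
Event P starts at 4:01 PM − 335 min = 10:26 AM.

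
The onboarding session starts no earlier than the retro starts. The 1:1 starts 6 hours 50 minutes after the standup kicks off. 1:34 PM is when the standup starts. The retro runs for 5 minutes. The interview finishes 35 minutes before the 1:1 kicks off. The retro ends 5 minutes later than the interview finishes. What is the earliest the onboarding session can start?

The 1:1 starts at 1:34 PM + 410 min = 8:24 PM.
The interview ends at 8:24 PM − 35 min = 7:49 PM.
The retro ends at 7:49 PM + 5 min = 7:54 PM.
The retro starts at 7:54 PM − 5 min = 7:49 PM.
The onboarding session is bounded by the retro, so the earliest it can start is 7:49 PM.

7:49 PM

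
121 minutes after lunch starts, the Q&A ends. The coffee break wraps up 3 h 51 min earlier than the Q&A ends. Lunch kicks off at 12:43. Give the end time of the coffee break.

10:53

The Q&A ends at 12:43 + 121 min = 14:44.
The coffee break ends at 14:44 − 231 min = 10:53.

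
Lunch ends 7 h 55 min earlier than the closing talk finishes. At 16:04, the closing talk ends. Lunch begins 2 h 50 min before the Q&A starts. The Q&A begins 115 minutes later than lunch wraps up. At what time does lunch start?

07:14

Lunch ends at 16:04 − 475 min = 08:09.
The Q&A starts at 08:09 + 115 min = 10:04.
Lunch starts at 10:04 − 170 min = 07:14.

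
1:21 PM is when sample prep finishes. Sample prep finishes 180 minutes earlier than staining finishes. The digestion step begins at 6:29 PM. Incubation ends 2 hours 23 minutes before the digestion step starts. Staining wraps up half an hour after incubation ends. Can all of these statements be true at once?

Incubation ends at 6:29 PM − 143 min = 4:06 PM.
Staining ends at 4:06 PM + 30 min = 4:36 PM.
Sample prep ends at 4:36 PM − 180 min = 1:36 PM.
But sample prep is also said to end at 1:21 PM — a 15-minute conflict.

No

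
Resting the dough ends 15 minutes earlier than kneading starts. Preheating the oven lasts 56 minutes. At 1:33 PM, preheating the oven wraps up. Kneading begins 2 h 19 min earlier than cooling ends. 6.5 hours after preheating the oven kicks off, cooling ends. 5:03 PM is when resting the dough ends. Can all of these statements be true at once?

No

Preheating the oven starts at 1:33 PM − 56 min = 12:37 PM.
Cooling ends at 12:37 PM + 390 min = 7:07 PM.
Kneading starts at 7:07 PM − 139 min = 4:48 PM.
Resting the dough ends at 4:48 PM − 15 min = 4:33 PM.
But resting the dough is also said to end at 5:03 PM — a 30-minute conflict.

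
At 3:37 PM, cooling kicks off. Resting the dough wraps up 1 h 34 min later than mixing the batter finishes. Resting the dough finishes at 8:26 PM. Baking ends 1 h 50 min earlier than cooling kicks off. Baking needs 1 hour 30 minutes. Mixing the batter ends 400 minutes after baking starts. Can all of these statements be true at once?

No

Baking ends at 3:37 PM − 110 min = 1:47 PM.
Baking starts at 1:47 PM − 90 min = 12:17 PM.
Mixing the batter ends at 12:17 PM + 400 min = 6:57 PM.
Resting the dough ends at 6:57 PM + 94 min = 8:31 PM.
But resting the dough is also said to end at 8:26 PM — a 5-minute conflict.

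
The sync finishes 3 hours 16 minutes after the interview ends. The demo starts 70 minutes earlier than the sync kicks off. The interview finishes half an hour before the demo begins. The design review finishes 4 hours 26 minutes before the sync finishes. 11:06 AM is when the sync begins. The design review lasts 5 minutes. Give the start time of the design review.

The demo starts at 11:06 AM − 70 min = 9:56 AM.
The interview ends at 9:56 AM − 30 min = 9:26 AM.
The sync ends at 9:26 AM + 196 min = 12:42 PM.
The design review ends at 12:42 PM − 266 min = 8:16 AM.
The design review starts at 8:16 AM − 5 min = 8:11 AM.

8:11 AM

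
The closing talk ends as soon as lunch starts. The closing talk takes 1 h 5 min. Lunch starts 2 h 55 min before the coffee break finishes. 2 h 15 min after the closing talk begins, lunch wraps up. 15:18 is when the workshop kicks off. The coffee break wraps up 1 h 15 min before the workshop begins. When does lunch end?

12:18

The coffee break ends at 15:18 − 75 min = 14:03.
Lunch starts at 14:03 − 175 min = 11:08.
So the closing talk ends at 11:08.
The closing talk starts at 11:08 − 65 min = 10:03.
Lunch ends at 10:03 + 135 min = 12:18.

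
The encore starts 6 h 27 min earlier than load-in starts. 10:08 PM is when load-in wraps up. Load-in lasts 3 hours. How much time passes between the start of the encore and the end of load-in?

Load-in starts at 10:08 PM − 180 min = 7:08 PM.
The encore starts at 7:08 PM − 387 min = 12:41 PM.
From 12:41 PM to 10:08 PM is 9 hours 27 minutes.

9 hours 27 minutes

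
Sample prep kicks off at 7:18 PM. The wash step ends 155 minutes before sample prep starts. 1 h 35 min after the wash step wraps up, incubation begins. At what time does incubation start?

The wash step ends at 7:18 PM − 155 min = 4:43 PM.
Incubation starts at 4:43 PM + 95 min = 6:18 PM.

6:18 PM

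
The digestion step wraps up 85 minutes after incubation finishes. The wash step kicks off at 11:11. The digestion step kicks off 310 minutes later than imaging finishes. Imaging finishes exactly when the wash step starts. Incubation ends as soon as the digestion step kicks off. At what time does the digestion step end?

Imaging ends at 11:11.
The digestion step starts at 11:11 + 310 min = 16:21.
So incubation ends at 16:21.
The digestion step ends at 16:21 + 85 min = 17:46.

17:46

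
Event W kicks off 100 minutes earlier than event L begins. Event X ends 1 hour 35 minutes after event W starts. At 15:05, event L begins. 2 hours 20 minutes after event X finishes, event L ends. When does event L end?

17:20

Event W starts at 15:05 − 100 min = 13:25.
Event X ends at 13:25 + 95 min = 15:00.
Event L ends at 15:00 + 140 min = 17:20.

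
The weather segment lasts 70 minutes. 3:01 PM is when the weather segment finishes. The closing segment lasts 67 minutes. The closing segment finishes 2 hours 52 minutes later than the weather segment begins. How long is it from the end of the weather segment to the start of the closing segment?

35 minutes

The weather segment starts at 3:01 PM − 70 min = 1:51 PM.
The closing segment ends at 1:51 PM + 172 min = 4:43 PM.
The closing segment starts at 4:43 PM − 67 min = 3:36 PM.
From 3:01 PM to 3:36 PM is 35 minutes.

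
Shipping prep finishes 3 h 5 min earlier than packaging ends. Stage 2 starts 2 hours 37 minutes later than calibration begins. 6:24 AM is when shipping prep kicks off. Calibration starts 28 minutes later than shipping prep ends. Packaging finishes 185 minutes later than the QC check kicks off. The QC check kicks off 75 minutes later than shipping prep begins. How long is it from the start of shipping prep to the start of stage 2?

4 h 20 min

The QC check starts at 6:24 AM + 75 min = 7:39 AM.
Packaging ends at 7:39 AM + 185 min = 10:44 AM.
Shipping prep ends at 10:44 AM − 185 min = 7:39 AM.
Calibration starts at 7:39 AM + 28 min = 8:07 AM.
Stage 2 starts at 8:07 AM + 157 min = 10:44 AM.
From 6:24 AM to 10:44 AM is 4 h 20 min.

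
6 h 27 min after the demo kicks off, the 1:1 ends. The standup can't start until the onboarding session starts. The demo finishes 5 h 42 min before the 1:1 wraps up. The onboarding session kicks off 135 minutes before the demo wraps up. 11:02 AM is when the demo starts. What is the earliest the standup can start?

The 1:1 ends at 11:02 AM + 387 min = 5:29 PM.
The demo ends at 5:29 PM − 342 min = 11:47 AM.
The onboarding session starts at 11:47 AM − 135 min = 9:32 AM.
The standup is bounded by the onboarding session, so the earliest it can start is 9:32 AM.

9:32 AM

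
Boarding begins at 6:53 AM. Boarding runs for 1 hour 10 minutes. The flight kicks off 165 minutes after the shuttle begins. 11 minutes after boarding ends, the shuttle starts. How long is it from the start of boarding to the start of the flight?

4 h 6 min

Boarding ends at 6:53 AM + 70 min = 8:03 AM.
The shuttle starts at 8:03 AM + 11 min = 8:14 AM.
The flight starts at 8:14 AM + 165 min = 10:59 AM.
From 6:53 AM to 10:59 AM is 4 h 6 min.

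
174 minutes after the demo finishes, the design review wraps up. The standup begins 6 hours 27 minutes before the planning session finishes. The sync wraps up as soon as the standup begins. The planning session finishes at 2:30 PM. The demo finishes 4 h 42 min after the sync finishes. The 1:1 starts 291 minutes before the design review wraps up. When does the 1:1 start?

The standup starts at 2:30 PM − 387 min = 8:03 AM.
So the sync ends at 8:03 AM.
The demo ends at 8:03 AM + 282 min = 12:45 PM.
The design review ends at 12:45 PM + 174 min = 3:39 PM.
The 1:1 starts at 3:39 PM − 291 min = 10:48 AM.

10:48 AM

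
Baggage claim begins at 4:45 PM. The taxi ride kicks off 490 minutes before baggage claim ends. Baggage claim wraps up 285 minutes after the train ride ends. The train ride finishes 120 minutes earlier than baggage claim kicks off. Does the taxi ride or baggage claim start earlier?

the taxi ride

The train ride ends at 4:45 PM − 120 min = 2:45 PM.
Baggage claim ends at 2:45 PM + 285 min = 7:30 PM.
The taxi ride starts at 7:30 PM − 490 min = 11:20 AM.
The taxi ride starts at 11:20 AM and baggage claim starts at 4:45 PM, so the taxi ride is first.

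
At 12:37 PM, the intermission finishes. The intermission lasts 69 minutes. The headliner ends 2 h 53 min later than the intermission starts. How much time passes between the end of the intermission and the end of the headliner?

1 hour 44 minutes

The intermission starts at 12:37 PM − 69 min = 11:28 AM.
The headliner ends at 11:28 AM + 173 min = 2:21 PM.
From 12:37 PM to 2:21 PM is 1 hour 44 minutes.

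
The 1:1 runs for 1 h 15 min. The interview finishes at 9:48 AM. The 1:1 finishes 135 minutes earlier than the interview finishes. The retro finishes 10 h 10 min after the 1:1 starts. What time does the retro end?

4:28 PM

The 1:1 ends at 9:48 AM − 135 min = 7:33 AM.
The 1:1 starts at 7:33 AM − 75 min = 6:18 AM.
The retro ends at 6:18 AM + 610 min = 4:28 PM.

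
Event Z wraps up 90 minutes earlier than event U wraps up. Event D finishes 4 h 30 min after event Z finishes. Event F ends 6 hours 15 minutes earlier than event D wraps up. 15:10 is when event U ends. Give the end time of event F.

11:55

Event Z ends at 15:10 − 90 min = 13:40.
Event D ends at 13:40 + 270 min = 18:10.
Event F ends at 18:10 − 375 min = 11:55.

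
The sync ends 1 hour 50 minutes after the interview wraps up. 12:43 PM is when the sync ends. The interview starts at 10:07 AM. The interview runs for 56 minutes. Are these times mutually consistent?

No

The interview ends at 10:07 AM + 56 min = 11:03 AM.
The sync ends at 11:03 AM + 110 min = 12:53 PM.
But the sync is also said to end at 12:43 PM — a 10-minute conflict.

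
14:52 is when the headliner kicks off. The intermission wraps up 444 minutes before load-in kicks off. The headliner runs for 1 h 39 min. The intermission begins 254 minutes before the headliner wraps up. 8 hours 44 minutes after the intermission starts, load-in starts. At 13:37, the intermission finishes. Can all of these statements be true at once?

Yes

The headliner ends at 14:52 + 99 min = 16:31.
The intermission starts at 16:31 − 254 min = 12:17.
Load-in starts at 12:17 + 524 min = 21:01.
The intermission ends at 21:01 − 444 min = 13:37.
That matches the stated 13:37, so the schedule is consistent.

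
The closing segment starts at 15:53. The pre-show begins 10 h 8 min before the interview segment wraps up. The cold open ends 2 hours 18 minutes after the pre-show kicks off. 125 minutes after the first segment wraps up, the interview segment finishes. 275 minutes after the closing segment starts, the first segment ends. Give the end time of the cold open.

The first segment ends at 15:53 + 275 min = 20:28.
The interview segment ends at 20:28 + 125 min = 22:33.
The pre-show starts at 22:33 − 608 min = 12:25.
The cold open ends at 12:25 + 138 min = 14:43.

14:43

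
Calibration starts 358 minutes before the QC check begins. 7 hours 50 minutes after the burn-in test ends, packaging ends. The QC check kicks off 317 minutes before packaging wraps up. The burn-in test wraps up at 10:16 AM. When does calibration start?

6:51 AM

Packaging ends at 10:16 AM + 470 min = 6:06 PM.
The QC check starts at 6:06 PM − 317 min = 12:49 PM.
Calibration starts at 12:49 PM − 358 min = 6:51 AM.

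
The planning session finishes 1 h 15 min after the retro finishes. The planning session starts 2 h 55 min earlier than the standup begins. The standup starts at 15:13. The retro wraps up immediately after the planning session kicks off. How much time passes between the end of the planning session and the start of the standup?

The planning session starts at 15:13 − 175 min = 12:18.
So the retro ends at 12:18.
The planning session ends at 12:18 + 75 min = 13:33.
From 13:33 to 15:13 is 1 hour 40 minutes.

1 hour 40 minutes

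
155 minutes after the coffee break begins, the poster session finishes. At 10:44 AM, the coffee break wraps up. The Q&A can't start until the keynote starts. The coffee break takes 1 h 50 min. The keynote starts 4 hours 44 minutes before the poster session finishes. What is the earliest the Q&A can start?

The coffee break starts at 10:44 AM − 110 min = 8:54 AM.
The poster session ends at 8:54 AM + 155 min = 11:29 AM.
The keynote starts at 11:29 AM − 284 min = 6:45 AM.
The Q&A is bounded by the keynote, so the earliest it can start is 6:45 AM.

6:45 AM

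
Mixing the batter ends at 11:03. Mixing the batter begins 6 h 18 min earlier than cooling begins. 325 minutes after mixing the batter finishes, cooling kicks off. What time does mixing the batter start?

Cooling starts at 11:03 + 325 min = 16:28.
Mixing the batter starts at 16:28 − 378 min = 10:10.

10:10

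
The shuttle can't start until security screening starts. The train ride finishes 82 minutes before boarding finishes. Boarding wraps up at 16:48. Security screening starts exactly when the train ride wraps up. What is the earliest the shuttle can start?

The train ride ends at 16:48 − 82 min = 15:26.
So security screening starts at 15:26.
The shuttle is bounded by security screening, so the earliest it can start is 15:26.

15:26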